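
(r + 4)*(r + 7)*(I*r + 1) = I*r^3 + r^2 + 11*I*r^2 + 11*r + 28*I*r + 28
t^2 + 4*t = t*(t + 4)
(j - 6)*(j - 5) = j^2 - 11*j + 30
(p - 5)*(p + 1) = p^2 - 4*p - 5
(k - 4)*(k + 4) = k^2 - 16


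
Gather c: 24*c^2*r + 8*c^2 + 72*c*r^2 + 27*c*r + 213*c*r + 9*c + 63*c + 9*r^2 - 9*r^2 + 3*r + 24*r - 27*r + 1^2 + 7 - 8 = c^2*(24*r + 8) + c*(72*r^2 + 240*r + 72)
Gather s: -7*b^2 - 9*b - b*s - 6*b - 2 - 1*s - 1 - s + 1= -7*b^2 - 15*b + s*(-b - 2) - 2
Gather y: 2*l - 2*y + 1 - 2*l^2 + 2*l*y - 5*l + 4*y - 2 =-2*l^2 - 3*l + y*(2*l + 2) - 1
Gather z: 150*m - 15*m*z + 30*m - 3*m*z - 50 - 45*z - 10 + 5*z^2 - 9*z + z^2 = 180*m + 6*z^2 + z*(-18*m - 54) - 60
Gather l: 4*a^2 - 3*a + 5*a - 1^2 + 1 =4*a^2 + 2*a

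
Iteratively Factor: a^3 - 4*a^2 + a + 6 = (a - 3)*(a^2 - a - 2) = (a - 3)*(a - 2)*(a + 1)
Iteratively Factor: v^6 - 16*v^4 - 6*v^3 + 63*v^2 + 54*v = (v - 3)*(v^5 + 3*v^4 - 7*v^3 - 27*v^2 - 18*v) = v*(v - 3)*(v^4 + 3*v^3 - 7*v^2 - 27*v - 18) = v*(v - 3)^2*(v^3 + 6*v^2 + 11*v + 6) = v*(v - 3)^2*(v + 1)*(v^2 + 5*v + 6) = v*(v - 3)^2*(v + 1)*(v + 3)*(v + 2)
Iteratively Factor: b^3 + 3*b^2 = (b)*(b^2 + 3*b) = b*(b + 3)*(b)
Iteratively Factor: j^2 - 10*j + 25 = (j - 5)*(j - 5)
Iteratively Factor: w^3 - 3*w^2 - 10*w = (w - 5)*(w^2 + 2*w) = w*(w - 5)*(w + 2)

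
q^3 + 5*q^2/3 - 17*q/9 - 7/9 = (q - 1)*(q + 1/3)*(q + 7/3)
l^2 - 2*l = l*(l - 2)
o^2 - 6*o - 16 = (o - 8)*(o + 2)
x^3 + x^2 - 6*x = x*(x - 2)*(x + 3)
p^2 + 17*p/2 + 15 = (p + 5/2)*(p + 6)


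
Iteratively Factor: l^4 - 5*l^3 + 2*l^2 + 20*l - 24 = (l - 3)*(l^3 - 2*l^2 - 4*l + 8) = (l - 3)*(l - 2)*(l^2 - 4) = (l - 3)*(l - 2)^2*(l + 2)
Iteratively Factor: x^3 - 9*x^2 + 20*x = (x - 4)*(x^2 - 5*x) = (x - 5)*(x - 4)*(x)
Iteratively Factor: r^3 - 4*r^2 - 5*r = (r)*(r^2 - 4*r - 5) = r*(r - 5)*(r + 1)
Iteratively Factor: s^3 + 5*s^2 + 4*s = (s + 1)*(s^2 + 4*s) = s*(s + 1)*(s + 4)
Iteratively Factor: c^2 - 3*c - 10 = (c - 5)*(c + 2)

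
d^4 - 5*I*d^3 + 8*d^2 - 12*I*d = d*(d - 6*I)*(d - I)*(d + 2*I)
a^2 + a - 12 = (a - 3)*(a + 4)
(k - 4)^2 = k^2 - 8*k + 16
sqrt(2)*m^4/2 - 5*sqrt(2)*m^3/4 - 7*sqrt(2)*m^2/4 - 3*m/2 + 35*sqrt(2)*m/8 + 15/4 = (m - 5/2)*(m - 3*sqrt(2)/2)*(m + sqrt(2)/2)*(sqrt(2)*m/2 + 1)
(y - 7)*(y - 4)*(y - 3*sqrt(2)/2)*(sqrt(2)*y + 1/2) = sqrt(2)*y^4 - 11*sqrt(2)*y^3 - 5*y^3/2 + 55*y^2/2 + 109*sqrt(2)*y^2/4 - 70*y + 33*sqrt(2)*y/4 - 21*sqrt(2)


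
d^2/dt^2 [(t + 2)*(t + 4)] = 2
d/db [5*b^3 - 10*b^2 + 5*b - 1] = 15*b^2 - 20*b + 5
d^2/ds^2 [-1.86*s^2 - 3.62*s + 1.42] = -3.72000000000000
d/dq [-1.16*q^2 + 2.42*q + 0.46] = 2.42 - 2.32*q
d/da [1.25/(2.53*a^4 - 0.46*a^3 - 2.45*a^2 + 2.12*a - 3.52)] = (-12.65*a^3 + 1.725*a^2 + 6.125*a - 2.65)/(-2.53*a^4 + 0.46*a^3 + 2.45*a^2 - 2.12*a + 3.52)^2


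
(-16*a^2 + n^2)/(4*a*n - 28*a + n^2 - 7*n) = (-4*a + n)/(n - 7)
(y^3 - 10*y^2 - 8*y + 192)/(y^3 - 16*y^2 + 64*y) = (y^2 - 2*y - 24)/(y*(y - 8))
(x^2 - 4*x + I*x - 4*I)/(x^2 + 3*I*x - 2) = (x - 4)/(x + 2*I)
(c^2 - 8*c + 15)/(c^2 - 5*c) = (c - 3)/c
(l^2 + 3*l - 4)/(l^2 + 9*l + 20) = (l - 1)/(l + 5)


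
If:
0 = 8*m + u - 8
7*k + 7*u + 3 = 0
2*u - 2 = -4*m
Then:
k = 19/21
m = 7/6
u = -4/3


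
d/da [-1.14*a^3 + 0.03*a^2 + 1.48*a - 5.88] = -3.42*a^2 + 0.06*a + 1.48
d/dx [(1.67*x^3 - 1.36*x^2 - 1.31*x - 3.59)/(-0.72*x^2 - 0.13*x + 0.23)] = (-1.2024*x^4 - 0.4342*x^3 + 0.3859*x^2 - 5.7952*x - 0.768)/(0.5184*x^4 + 0.1872*x^3 - 0.3143*x^2 - 0.0598*x + 0.0529)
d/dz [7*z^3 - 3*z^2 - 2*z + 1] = 21*z^2 - 6*z - 2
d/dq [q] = 1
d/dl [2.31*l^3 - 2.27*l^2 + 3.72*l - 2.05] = 6.93*l^2 - 4.54*l + 3.72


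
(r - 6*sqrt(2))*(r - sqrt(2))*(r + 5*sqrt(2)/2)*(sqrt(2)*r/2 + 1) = sqrt(2)*r^4/2 - 7*r^3/2 - 16*sqrt(2)*r^2 + 7*r + 30*sqrt(2)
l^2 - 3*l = l*(l - 3)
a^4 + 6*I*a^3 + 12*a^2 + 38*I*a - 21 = (a - 3*I)*(a + I)^2*(a + 7*I)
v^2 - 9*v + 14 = (v - 7)*(v - 2)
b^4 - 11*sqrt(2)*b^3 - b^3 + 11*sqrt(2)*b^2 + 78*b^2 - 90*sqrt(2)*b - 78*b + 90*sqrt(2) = (b - 1)*(b - 5*sqrt(2))*(b - 3*sqrt(2))^2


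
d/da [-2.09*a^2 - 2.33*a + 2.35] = -4.18*a - 2.33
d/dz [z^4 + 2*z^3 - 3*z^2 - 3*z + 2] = 4*z^3 + 6*z^2 - 6*z - 3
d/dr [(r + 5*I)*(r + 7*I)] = 2*r + 12*I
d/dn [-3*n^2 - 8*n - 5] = -6*n - 8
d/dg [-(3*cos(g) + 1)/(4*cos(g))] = -sin(g)/(4*cos(g)^2)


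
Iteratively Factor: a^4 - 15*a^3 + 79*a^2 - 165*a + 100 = (a - 1)*(a^3 - 14*a^2 + 65*a - 100) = (a - 5)*(a - 1)*(a^2 - 9*a + 20) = (a - 5)*(a - 4)*(a - 1)*(a - 5)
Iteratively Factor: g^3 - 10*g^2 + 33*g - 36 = (g - 3)*(g^2 - 7*g + 12) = (g - 4)*(g - 3)*(g - 3)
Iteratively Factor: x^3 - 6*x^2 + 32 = (x + 2)*(x^2 - 8*x + 16) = (x - 4)*(x + 2)*(x - 4)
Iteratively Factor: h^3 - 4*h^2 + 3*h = (h - 3)*(h^2 - h) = (h - 3)*(h - 1)*(h)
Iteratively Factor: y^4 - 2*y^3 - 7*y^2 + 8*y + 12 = (y + 2)*(y^3 - 4*y^2 + y + 6) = (y + 1)*(y + 2)*(y^2 - 5*y + 6) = (y - 2)*(y + 1)*(y + 2)*(y - 3)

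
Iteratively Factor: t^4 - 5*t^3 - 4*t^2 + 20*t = (t - 2)*(t^3 - 3*t^2 - 10*t) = (t - 2)*(t + 2)*(t^2 - 5*t) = (t - 5)*(t - 2)*(t + 2)*(t)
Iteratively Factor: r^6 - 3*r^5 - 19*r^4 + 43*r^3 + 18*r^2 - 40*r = (r + 1)*(r^5 - 4*r^4 - 15*r^3 + 58*r^2 - 40*r) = (r - 2)*(r + 1)*(r^4 - 2*r^3 - 19*r^2 + 20*r) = (r - 2)*(r - 1)*(r + 1)*(r^3 - r^2 - 20*r) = (r - 2)*(r - 1)*(r + 1)*(r + 4)*(r^2 - 5*r) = (r - 5)*(r - 2)*(r - 1)*(r + 1)*(r + 4)*(r)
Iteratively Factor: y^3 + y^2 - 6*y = (y)*(y^2 + y - 6) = y*(y - 2)*(y + 3)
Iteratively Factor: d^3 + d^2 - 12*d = (d - 3)*(d^2 + 4*d) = (d - 3)*(d + 4)*(d)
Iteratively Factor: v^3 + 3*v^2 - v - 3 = (v + 1)*(v^2 + 2*v - 3) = (v + 1)*(v + 3)*(v - 1)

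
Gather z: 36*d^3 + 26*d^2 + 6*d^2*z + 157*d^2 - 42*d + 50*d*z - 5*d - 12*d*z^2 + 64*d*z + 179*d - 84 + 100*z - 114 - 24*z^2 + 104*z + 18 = 36*d^3 + 183*d^2 + 132*d + z^2*(-12*d - 24) + z*(6*d^2 + 114*d + 204) - 180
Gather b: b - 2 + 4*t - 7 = b + 4*t - 9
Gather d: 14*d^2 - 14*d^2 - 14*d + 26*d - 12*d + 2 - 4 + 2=0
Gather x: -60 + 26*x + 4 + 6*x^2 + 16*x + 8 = 6*x^2 + 42*x - 48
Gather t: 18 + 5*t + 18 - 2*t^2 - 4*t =-2*t^2 + t + 36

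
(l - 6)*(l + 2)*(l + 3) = l^3 - l^2 - 24*l - 36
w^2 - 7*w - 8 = (w - 8)*(w + 1)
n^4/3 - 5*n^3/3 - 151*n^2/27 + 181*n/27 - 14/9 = (n/3 + 1)*(n - 7)*(n - 2/3)*(n - 1/3)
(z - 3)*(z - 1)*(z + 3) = z^3 - z^2 - 9*z + 9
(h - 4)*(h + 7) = h^2 + 3*h - 28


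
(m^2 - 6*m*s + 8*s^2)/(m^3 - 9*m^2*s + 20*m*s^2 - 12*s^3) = (m - 4*s)/(m^2 - 7*m*s + 6*s^2)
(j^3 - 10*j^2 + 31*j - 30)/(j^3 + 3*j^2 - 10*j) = (j^2 - 8*j + 15)/(j*(j + 5))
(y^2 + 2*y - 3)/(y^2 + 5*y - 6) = (y + 3)/(y + 6)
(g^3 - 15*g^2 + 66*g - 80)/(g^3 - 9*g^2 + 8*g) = (g^2 - 7*g + 10)/(g*(g - 1))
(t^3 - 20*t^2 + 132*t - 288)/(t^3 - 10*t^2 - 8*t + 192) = (t - 6)/(t + 4)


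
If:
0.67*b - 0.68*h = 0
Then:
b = 1.01492537313433*h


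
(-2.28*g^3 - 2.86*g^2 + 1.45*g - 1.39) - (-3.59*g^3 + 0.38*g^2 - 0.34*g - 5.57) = 1.31*g^3 - 3.24*g^2 + 1.79*g + 4.18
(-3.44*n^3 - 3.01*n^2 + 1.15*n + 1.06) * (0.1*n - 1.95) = -0.344*n^4 + 6.407*n^3 + 5.9845*n^2 - 2.1365*n - 2.067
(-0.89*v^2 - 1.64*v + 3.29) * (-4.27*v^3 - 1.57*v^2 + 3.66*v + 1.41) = 3.8003*v^5 + 8.4001*v^4 - 14.7309*v^3 - 12.4226*v^2 + 9.729*v + 4.6389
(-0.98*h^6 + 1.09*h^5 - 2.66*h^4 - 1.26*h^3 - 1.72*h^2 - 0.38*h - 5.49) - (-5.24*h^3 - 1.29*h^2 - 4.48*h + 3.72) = -0.98*h^6 + 1.09*h^5 - 2.66*h^4 + 3.98*h^3 - 0.43*h^2 + 4.1*h - 9.21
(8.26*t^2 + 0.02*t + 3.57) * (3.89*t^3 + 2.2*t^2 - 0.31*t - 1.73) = 32.1314*t^5 + 18.2498*t^4 + 11.3707*t^3 - 6.442*t^2 - 1.1413*t - 6.1761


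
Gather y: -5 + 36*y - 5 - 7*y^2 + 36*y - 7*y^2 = -14*y^2 + 72*y - 10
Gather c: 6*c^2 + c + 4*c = 6*c^2 + 5*c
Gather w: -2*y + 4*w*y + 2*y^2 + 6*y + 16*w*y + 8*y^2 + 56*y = 20*w*y + 10*y^2 + 60*y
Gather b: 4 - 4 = 0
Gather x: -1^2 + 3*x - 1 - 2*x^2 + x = -2*x^2 + 4*x - 2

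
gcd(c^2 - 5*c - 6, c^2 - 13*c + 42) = c - 6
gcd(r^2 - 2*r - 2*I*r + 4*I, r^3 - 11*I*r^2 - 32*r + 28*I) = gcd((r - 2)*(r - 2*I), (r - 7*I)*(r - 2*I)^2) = r - 2*I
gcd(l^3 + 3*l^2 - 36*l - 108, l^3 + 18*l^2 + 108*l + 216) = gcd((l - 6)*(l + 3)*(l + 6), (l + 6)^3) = l + 6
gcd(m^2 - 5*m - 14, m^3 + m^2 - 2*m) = m + 2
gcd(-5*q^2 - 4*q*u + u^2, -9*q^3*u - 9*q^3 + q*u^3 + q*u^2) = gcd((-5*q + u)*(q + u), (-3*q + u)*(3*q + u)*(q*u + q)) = 1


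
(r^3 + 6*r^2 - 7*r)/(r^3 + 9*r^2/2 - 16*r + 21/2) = 2*r/(2*r - 3)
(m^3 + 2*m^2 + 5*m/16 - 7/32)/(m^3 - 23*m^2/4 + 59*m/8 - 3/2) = (8*m^2 + 18*m + 7)/(4*(2*m^2 - 11*m + 12))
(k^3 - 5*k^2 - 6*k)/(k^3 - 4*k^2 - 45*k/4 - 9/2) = 4*k*(k + 1)/(4*k^2 + 8*k + 3)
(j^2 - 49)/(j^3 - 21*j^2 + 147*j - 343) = (j + 7)/(j^2 - 14*j + 49)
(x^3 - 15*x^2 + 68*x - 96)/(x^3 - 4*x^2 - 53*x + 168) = (x - 4)/(x + 7)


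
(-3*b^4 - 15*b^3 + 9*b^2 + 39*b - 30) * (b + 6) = -3*b^5 - 33*b^4 - 81*b^3 + 93*b^2 + 204*b - 180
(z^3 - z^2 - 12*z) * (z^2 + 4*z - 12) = z^5 + 3*z^4 - 28*z^3 - 36*z^2 + 144*z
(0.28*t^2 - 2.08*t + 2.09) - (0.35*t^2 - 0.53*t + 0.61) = -0.07*t^2 - 1.55*t + 1.48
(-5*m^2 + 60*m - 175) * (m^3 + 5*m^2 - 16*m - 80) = -5*m^5 + 35*m^4 + 205*m^3 - 1435*m^2 - 2000*m + 14000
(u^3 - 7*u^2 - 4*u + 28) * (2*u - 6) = 2*u^4 - 20*u^3 + 34*u^2 + 80*u - 168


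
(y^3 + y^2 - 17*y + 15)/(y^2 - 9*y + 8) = (y^2 + 2*y - 15)/(y - 8)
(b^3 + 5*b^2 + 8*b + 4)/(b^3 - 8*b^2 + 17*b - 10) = (b^3 + 5*b^2 + 8*b + 4)/(b^3 - 8*b^2 + 17*b - 10)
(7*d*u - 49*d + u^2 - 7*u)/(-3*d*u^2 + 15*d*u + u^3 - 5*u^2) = (-7*d*u + 49*d - u^2 + 7*u)/(u*(3*d*u - 15*d - u^2 + 5*u))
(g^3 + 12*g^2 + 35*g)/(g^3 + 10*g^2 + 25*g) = (g + 7)/(g + 5)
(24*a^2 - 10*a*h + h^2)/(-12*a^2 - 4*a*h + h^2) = (-4*a + h)/(2*a + h)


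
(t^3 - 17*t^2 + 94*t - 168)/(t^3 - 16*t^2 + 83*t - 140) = (t - 6)/(t - 5)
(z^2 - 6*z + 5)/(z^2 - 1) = (z - 5)/(z + 1)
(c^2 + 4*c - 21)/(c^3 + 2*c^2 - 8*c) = (c^2 + 4*c - 21)/(c*(c^2 + 2*c - 8))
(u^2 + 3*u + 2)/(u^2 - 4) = (u + 1)/(u - 2)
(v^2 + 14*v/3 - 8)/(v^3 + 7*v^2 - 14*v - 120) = (v - 4/3)/(v^2 + v - 20)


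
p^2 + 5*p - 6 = (p - 1)*(p + 6)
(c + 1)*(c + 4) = c^2 + 5*c + 4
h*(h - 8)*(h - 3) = h^3 - 11*h^2 + 24*h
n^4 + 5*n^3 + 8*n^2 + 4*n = n*(n + 1)*(n + 2)^2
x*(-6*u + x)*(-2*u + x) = 12*u^2*x - 8*u*x^2 + x^3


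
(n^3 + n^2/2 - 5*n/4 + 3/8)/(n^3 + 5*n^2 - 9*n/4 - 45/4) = (4*n^2 - 4*n + 1)/(2*(2*n^2 + 7*n - 15))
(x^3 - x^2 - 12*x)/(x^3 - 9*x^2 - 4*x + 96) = x/(x - 8)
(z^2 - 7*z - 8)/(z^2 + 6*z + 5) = (z - 8)/(z + 5)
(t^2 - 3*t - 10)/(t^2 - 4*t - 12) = (t - 5)/(t - 6)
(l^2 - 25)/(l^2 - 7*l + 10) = (l + 5)/(l - 2)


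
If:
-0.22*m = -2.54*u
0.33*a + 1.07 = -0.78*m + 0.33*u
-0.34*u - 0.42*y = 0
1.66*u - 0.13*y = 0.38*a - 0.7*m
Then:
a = -1.61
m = -0.72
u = -0.06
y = 0.05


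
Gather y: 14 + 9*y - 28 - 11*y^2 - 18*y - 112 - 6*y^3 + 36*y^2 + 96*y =-6*y^3 + 25*y^2 + 87*y - 126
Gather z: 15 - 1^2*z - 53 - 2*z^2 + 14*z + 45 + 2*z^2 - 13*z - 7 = 0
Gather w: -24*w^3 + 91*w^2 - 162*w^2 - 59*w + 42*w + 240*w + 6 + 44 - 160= -24*w^3 - 71*w^2 + 223*w - 110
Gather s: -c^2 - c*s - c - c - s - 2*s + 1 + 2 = -c^2 - 2*c + s*(-c - 3) + 3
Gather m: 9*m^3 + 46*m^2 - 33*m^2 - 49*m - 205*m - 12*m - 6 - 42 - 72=9*m^3 + 13*m^2 - 266*m - 120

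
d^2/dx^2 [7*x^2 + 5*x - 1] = 14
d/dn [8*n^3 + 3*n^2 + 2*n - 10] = 24*n^2 + 6*n + 2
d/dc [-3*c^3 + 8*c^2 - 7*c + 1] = -9*c^2 + 16*c - 7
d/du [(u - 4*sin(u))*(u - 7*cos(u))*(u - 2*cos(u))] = (u - 4*sin(u))*(u - 7*cos(u))*(2*sin(u) + 1) + (u - 4*sin(u))*(u - 2*cos(u))*(7*sin(u) + 1) - (u - 7*cos(u))*(u - 2*cos(u))*(4*cos(u) - 1)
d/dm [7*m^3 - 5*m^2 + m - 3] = 21*m^2 - 10*m + 1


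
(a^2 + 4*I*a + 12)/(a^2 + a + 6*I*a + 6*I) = (a - 2*I)/(a + 1)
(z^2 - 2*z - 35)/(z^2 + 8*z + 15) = (z - 7)/(z + 3)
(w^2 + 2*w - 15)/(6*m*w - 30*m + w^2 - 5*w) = (w^2 + 2*w - 15)/(6*m*w - 30*m + w^2 - 5*w)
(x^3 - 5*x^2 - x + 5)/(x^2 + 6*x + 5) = (x^2 - 6*x + 5)/(x + 5)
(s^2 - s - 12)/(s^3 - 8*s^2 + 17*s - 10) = (s^2 - s - 12)/(s^3 - 8*s^2 + 17*s - 10)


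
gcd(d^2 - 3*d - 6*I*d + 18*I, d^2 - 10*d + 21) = d - 3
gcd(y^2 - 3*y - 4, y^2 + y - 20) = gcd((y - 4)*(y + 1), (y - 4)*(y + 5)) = y - 4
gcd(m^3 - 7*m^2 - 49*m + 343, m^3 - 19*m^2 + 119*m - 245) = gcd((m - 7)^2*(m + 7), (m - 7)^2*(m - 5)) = m^2 - 14*m + 49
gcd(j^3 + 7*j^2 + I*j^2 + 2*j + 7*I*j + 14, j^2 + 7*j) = j + 7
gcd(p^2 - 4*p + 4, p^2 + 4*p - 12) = p - 2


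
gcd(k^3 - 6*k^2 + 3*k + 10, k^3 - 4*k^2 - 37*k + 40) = 1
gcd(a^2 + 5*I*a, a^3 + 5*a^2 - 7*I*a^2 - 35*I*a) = a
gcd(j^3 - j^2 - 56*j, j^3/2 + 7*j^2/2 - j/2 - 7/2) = j + 7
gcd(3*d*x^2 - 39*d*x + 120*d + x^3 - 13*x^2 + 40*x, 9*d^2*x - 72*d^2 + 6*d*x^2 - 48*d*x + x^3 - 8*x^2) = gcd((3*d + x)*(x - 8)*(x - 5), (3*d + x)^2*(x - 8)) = 3*d*x - 24*d + x^2 - 8*x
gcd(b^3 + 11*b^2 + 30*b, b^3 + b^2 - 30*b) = b^2 + 6*b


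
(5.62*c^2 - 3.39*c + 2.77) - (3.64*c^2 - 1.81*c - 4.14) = 1.98*c^2 - 1.58*c + 6.91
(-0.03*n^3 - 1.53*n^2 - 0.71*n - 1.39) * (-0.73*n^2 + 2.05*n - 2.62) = 0.0219*n^5 + 1.0554*n^4 - 2.5396*n^3 + 3.5678*n^2 - 0.989299999999999*n + 3.6418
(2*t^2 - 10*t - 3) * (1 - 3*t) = -6*t^3 + 32*t^2 - t - 3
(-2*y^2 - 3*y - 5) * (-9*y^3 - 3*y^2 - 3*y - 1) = 18*y^5 + 33*y^4 + 60*y^3 + 26*y^2 + 18*y + 5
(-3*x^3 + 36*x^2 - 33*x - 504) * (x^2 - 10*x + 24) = -3*x^5 + 66*x^4 - 465*x^3 + 690*x^2 + 4248*x - 12096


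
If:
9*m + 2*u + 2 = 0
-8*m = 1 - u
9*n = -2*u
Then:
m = -4/25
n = 14/225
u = -7/25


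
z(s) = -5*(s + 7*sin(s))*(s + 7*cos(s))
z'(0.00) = -280.00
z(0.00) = 0.00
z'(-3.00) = -254.78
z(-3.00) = -198.00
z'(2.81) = -74.46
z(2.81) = 96.91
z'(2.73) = -50.00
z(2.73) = 101.91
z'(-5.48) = 9.20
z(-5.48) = -1.37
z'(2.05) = 202.16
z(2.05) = 48.64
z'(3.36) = -124.52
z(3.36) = 32.01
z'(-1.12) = 231.81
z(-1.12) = 71.60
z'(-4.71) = 91.94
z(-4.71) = 54.12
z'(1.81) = 250.24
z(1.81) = -6.52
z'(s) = -5*(1 - 7*sin(s))*(s + 7*sin(s)) - 5*(s + 7*cos(s))*(7*cos(s) + 1)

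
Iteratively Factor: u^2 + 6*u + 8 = (u + 4)*(u + 2)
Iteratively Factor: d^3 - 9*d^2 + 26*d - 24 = (d - 3)*(d^2 - 6*d + 8) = (d - 4)*(d - 3)*(d - 2)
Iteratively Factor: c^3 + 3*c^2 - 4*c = (c)*(c^2 + 3*c - 4) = c*(c + 4)*(c - 1)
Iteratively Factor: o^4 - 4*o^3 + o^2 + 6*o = (o - 2)*(o^3 - 2*o^2 - 3*o) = (o - 2)*(o + 1)*(o^2 - 3*o) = o*(o - 2)*(o + 1)*(o - 3)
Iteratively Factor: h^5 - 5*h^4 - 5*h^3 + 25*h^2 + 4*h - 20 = (h + 2)*(h^4 - 7*h^3 + 9*h^2 + 7*h - 10) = (h - 2)*(h + 2)*(h^3 - 5*h^2 - h + 5) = (h - 2)*(h - 1)*(h + 2)*(h^2 - 4*h - 5) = (h - 2)*(h - 1)*(h + 1)*(h + 2)*(h - 5)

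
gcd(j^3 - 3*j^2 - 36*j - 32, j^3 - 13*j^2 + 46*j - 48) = j - 8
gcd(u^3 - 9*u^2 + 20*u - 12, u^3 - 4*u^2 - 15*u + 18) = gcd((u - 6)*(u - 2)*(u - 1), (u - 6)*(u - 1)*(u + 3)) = u^2 - 7*u + 6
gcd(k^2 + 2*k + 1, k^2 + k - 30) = 1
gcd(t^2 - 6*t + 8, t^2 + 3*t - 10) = t - 2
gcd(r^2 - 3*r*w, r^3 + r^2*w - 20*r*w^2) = r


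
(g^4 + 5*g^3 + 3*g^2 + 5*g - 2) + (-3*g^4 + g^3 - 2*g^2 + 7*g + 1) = -2*g^4 + 6*g^3 + g^2 + 12*g - 1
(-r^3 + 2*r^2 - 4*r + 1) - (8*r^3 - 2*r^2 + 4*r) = -9*r^3 + 4*r^2 - 8*r + 1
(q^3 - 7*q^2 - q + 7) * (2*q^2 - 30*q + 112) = 2*q^5 - 44*q^4 + 320*q^3 - 740*q^2 - 322*q + 784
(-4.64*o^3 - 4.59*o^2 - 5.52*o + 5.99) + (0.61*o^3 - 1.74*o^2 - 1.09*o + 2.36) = -4.03*o^3 - 6.33*o^2 - 6.61*o + 8.35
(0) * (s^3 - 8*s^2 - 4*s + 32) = 0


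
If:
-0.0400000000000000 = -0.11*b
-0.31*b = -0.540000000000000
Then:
No Solution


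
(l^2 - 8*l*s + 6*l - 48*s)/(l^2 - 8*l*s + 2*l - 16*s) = (l + 6)/(l + 2)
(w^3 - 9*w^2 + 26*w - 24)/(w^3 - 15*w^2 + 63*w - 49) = (w^3 - 9*w^2 + 26*w - 24)/(w^3 - 15*w^2 + 63*w - 49)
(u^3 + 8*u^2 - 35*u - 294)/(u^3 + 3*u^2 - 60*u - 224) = (u^2 + u - 42)/(u^2 - 4*u - 32)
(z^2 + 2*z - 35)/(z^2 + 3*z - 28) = (z - 5)/(z - 4)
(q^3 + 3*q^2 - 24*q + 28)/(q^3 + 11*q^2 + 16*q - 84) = (q - 2)/(q + 6)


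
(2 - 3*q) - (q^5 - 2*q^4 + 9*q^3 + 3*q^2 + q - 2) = -q^5 + 2*q^4 - 9*q^3 - 3*q^2 - 4*q + 4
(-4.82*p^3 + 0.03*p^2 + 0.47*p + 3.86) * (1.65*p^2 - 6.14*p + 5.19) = -7.953*p^5 + 29.6443*p^4 - 24.4245*p^3 + 3.6389*p^2 - 21.2611*p + 20.0334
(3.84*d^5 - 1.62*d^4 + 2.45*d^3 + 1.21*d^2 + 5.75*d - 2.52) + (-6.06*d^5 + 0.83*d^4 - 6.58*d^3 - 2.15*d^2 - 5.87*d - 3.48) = -2.22*d^5 - 0.79*d^4 - 4.13*d^3 - 0.94*d^2 - 0.12*d - 6.0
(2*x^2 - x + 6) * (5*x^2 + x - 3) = 10*x^4 - 3*x^3 + 23*x^2 + 9*x - 18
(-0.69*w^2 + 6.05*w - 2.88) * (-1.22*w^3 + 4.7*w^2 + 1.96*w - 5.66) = 0.8418*w^5 - 10.624*w^4 + 30.5962*w^3 + 2.2274*w^2 - 39.8878*w + 16.3008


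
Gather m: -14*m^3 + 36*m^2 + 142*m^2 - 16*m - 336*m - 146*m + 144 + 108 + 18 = -14*m^3 + 178*m^2 - 498*m + 270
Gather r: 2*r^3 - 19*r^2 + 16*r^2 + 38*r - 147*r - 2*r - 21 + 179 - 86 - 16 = 2*r^3 - 3*r^2 - 111*r + 56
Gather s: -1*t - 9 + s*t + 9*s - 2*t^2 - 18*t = s*(t + 9) - 2*t^2 - 19*t - 9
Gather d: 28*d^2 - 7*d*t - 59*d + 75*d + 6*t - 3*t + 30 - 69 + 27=28*d^2 + d*(16 - 7*t) + 3*t - 12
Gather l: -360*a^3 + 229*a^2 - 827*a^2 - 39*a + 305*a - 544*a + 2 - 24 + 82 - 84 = -360*a^3 - 598*a^2 - 278*a - 24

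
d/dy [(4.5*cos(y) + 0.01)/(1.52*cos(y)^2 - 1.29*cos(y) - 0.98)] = (6.84*cos(y)^2 + 0.0304000000000002*cos(y) + 4.3971)*sin(y)/(2.3104*cos(y)^4 - 3.9216*cos(y)^3 - 1.3151*cos(y)^2 + 2.5284*cos(y) + 0.9604)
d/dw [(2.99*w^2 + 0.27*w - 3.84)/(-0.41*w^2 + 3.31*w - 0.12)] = (10.0076*w^2 - 3.8664*w + 12.678)/(0.1681*w^4 - 2.7142*w^3 + 11.0545*w^2 - 0.7944*w + 0.0144)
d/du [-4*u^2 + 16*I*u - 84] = -8*u + 16*I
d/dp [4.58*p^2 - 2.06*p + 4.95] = 9.16*p - 2.06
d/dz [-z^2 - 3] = -2*z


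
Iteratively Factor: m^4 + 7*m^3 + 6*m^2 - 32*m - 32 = (m + 4)*(m^3 + 3*m^2 - 6*m - 8) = (m + 4)^2*(m^2 - m - 2) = (m - 2)*(m + 4)^2*(m + 1)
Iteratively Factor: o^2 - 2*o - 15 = (o + 3)*(o - 5)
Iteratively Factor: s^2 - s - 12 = (s - 4)*(s + 3)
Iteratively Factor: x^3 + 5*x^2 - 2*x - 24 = (x + 4)*(x^2 + x - 6) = (x - 2)*(x + 4)*(x + 3)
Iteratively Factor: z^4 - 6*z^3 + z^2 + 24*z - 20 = (z - 1)*(z^3 - 5*z^2 - 4*z + 20) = (z - 5)*(z - 1)*(z^2 - 4) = (z - 5)*(z - 1)*(z + 2)*(z - 2)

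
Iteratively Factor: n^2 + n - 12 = (n + 4)*(n - 3)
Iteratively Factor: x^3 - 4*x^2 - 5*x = (x)*(x^2 - 4*x - 5) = x*(x - 5)*(x + 1)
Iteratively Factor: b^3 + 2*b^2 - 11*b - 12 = (b + 4)*(b^2 - 2*b - 3) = (b - 3)*(b + 4)*(b + 1)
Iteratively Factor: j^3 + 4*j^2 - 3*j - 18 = (j + 3)*(j^2 + j - 6) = (j + 3)^2*(j - 2)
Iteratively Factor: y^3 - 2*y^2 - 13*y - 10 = (y + 2)*(y^2 - 4*y - 5) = (y + 1)*(y + 2)*(y - 5)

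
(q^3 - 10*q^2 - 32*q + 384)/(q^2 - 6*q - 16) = (q^2 - 2*q - 48)/(q + 2)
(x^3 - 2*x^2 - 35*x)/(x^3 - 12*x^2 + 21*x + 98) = x*(x + 5)/(x^2 - 5*x - 14)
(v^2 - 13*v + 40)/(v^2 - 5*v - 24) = (v - 5)/(v + 3)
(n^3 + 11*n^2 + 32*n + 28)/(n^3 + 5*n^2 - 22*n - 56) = (n + 2)/(n - 4)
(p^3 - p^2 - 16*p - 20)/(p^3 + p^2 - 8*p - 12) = (p - 5)/(p - 3)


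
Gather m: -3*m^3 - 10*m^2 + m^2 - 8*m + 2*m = -3*m^3 - 9*m^2 - 6*m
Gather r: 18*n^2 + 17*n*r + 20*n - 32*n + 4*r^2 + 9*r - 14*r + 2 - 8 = 18*n^2 - 12*n + 4*r^2 + r*(17*n - 5) - 6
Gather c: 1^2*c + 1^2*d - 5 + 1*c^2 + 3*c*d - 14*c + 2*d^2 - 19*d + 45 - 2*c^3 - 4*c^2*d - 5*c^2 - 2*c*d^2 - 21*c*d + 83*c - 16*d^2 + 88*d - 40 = -2*c^3 + c^2*(-4*d - 4) + c*(-2*d^2 - 18*d + 70) - 14*d^2 + 70*d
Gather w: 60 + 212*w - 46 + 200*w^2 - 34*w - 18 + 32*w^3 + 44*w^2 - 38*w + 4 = 32*w^3 + 244*w^2 + 140*w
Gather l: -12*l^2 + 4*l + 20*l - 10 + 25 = -12*l^2 + 24*l + 15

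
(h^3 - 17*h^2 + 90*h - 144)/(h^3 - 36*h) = (h^2 - 11*h + 24)/(h*(h + 6))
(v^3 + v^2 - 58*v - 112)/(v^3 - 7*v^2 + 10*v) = (v^3 + v^2 - 58*v - 112)/(v*(v^2 - 7*v + 10))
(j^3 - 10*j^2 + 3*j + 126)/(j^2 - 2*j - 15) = (j^2 - 13*j + 42)/(j - 5)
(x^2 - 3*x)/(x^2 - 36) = x*(x - 3)/(x^2 - 36)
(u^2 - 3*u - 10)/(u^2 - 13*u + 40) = (u + 2)/(u - 8)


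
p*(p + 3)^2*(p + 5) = p^4 + 11*p^3 + 39*p^2 + 45*p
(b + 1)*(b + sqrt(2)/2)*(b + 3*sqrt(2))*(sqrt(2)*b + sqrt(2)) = sqrt(2)*b^4 + 2*sqrt(2)*b^3 + 7*b^3 + 4*sqrt(2)*b^2 + 14*b^2 + 7*b + 6*sqrt(2)*b + 3*sqrt(2)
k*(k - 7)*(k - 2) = k^3 - 9*k^2 + 14*k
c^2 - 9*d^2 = (c - 3*d)*(c + 3*d)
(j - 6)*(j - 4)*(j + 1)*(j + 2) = j^4 - 7*j^3 - 4*j^2 + 52*j + 48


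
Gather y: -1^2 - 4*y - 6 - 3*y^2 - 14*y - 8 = -3*y^2 - 18*y - 15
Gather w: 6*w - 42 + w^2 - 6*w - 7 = w^2 - 49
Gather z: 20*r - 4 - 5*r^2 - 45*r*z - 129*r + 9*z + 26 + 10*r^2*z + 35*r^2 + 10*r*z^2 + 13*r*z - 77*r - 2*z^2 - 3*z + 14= 30*r^2 - 186*r + z^2*(10*r - 2) + z*(10*r^2 - 32*r + 6) + 36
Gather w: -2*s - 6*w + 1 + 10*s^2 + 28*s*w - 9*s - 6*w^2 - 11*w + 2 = 10*s^2 - 11*s - 6*w^2 + w*(28*s - 17) + 3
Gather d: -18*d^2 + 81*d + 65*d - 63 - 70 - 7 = -18*d^2 + 146*d - 140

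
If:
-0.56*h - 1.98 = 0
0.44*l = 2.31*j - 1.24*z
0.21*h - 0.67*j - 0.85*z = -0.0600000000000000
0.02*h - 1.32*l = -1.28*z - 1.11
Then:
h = -3.54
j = -0.27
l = 0.22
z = -0.59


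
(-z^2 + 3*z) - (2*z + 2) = -z^2 + z - 2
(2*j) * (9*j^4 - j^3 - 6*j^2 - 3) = 18*j^5 - 2*j^4 - 12*j^3 - 6*j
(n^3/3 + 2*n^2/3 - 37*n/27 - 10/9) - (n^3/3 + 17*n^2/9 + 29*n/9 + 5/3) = -11*n^2/9 - 124*n/27 - 25/9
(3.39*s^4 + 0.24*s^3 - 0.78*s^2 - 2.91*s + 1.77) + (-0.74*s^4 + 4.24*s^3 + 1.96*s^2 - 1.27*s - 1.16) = 2.65*s^4 + 4.48*s^3 + 1.18*s^2 - 4.18*s + 0.61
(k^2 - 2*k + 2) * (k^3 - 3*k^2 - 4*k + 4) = k^5 - 5*k^4 + 4*k^3 + 6*k^2 - 16*k + 8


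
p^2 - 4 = (p - 2)*(p + 2)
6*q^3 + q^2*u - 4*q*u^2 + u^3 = (-3*q + u)*(-2*q + u)*(q + u)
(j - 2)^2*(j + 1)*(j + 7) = j^4 + 4*j^3 - 21*j^2 + 4*j + 28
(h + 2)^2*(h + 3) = h^3 + 7*h^2 + 16*h + 12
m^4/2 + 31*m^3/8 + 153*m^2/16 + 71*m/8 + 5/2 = (m/2 + 1/4)*(m + 5/4)*(m + 2)*(m + 4)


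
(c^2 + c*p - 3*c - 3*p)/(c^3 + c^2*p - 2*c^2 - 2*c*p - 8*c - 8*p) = (c - 3)/(c^2 - 2*c - 8)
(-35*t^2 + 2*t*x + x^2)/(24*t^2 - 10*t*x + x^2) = (-35*t^2 + 2*t*x + x^2)/(24*t^2 - 10*t*x + x^2)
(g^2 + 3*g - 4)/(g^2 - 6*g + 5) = (g + 4)/(g - 5)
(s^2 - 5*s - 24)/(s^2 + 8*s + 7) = (s^2 - 5*s - 24)/(s^2 + 8*s + 7)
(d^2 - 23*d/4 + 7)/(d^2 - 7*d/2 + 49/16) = 4*(d - 4)/(4*d - 7)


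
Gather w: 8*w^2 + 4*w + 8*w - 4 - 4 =8*w^2 + 12*w - 8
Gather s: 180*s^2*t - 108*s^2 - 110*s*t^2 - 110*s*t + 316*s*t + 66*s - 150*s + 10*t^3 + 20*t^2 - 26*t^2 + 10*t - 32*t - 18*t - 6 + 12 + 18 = s^2*(180*t - 108) + s*(-110*t^2 + 206*t - 84) + 10*t^3 - 6*t^2 - 40*t + 24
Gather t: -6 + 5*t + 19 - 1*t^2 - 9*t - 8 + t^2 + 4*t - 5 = 0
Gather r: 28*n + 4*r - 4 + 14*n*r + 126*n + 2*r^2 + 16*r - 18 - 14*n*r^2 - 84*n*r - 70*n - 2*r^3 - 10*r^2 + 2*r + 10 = 84*n - 2*r^3 + r^2*(-14*n - 8) + r*(22 - 70*n) - 12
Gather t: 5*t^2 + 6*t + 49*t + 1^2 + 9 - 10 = 5*t^2 + 55*t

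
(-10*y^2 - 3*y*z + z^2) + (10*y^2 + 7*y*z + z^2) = 4*y*z + 2*z^2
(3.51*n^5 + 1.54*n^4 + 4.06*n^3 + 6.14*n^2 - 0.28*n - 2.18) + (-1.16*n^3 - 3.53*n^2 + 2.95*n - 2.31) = 3.51*n^5 + 1.54*n^4 + 2.9*n^3 + 2.61*n^2 + 2.67*n - 4.49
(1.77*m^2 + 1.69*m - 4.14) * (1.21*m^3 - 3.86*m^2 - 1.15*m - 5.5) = 2.1417*m^5 - 4.7873*m^4 - 13.5683*m^3 + 4.3019*m^2 - 4.534*m + 22.77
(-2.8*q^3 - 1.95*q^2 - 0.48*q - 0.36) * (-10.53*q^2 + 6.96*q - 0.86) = 29.484*q^5 + 1.0455*q^4 - 6.1096*q^3 + 2.127*q^2 - 2.0928*q + 0.3096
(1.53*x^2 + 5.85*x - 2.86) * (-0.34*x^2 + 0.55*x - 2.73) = -0.5202*x^4 - 1.1475*x^3 + 0.0130000000000005*x^2 - 17.5435*x + 7.8078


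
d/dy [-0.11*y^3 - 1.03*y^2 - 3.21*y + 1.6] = -0.33*y^2 - 2.06*y - 3.21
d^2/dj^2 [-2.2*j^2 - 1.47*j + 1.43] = -4.40000000000000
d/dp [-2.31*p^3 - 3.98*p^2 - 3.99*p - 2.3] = -6.93*p^2 - 7.96*p - 3.99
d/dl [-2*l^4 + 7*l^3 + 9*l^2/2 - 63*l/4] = -8*l^3 + 21*l^2 + 9*l - 63/4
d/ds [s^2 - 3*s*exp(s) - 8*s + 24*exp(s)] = -3*s*exp(s) + 2*s + 21*exp(s) - 8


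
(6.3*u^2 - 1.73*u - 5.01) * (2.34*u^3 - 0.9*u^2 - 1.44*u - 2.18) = 14.742*u^5 - 9.7182*u^4 - 19.2384*u^3 - 6.7338*u^2 + 10.9858*u + 10.9218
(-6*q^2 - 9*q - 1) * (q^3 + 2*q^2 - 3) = -6*q^5 - 21*q^4 - 19*q^3 + 16*q^2 + 27*q + 3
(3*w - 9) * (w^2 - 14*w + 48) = 3*w^3 - 51*w^2 + 270*w - 432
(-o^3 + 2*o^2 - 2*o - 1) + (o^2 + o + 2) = -o^3 + 3*o^2 - o + 1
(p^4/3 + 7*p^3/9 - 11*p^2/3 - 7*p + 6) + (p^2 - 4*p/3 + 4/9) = p^4/3 + 7*p^3/9 - 8*p^2/3 - 25*p/3 + 58/9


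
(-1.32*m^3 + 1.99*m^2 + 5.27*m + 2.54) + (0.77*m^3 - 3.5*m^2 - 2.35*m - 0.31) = -0.55*m^3 - 1.51*m^2 + 2.92*m + 2.23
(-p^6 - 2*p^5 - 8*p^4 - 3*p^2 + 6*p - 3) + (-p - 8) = -p^6 - 2*p^5 - 8*p^4 - 3*p^2 + 5*p - 11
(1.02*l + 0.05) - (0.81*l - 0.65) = 0.21*l + 0.7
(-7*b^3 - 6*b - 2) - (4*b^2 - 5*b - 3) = -7*b^3 - 4*b^2 - b + 1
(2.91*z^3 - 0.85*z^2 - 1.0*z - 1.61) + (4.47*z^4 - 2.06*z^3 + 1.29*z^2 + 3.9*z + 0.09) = 4.47*z^4 + 0.85*z^3 + 0.44*z^2 + 2.9*z - 1.52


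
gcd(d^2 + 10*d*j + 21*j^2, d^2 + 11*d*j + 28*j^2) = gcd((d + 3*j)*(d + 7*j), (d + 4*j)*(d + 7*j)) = d + 7*j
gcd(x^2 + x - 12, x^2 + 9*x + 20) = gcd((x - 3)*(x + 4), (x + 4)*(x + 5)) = x + 4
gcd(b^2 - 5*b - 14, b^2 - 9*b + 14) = b - 7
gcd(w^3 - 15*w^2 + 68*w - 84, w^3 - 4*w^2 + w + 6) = w - 2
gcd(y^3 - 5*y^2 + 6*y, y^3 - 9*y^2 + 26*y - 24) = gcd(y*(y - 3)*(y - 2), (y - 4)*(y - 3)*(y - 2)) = y^2 - 5*y + 6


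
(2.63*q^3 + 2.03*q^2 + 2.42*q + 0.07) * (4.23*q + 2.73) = 11.1249*q^4 + 15.7668*q^3 + 15.7785*q^2 + 6.9027*q + 0.1911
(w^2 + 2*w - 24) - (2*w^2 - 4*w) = -w^2 + 6*w - 24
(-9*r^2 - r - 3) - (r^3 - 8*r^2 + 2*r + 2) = -r^3 - r^2 - 3*r - 5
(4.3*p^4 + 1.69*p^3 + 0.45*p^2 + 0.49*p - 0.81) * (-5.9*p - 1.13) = -25.37*p^5 - 14.83*p^4 - 4.5647*p^3 - 3.3995*p^2 + 4.2253*p + 0.9153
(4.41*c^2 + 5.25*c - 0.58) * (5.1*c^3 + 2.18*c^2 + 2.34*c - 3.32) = 22.491*c^5 + 36.3888*c^4 + 18.8064*c^3 - 3.6206*c^2 - 18.7872*c + 1.9256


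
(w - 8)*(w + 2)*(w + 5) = w^3 - w^2 - 46*w - 80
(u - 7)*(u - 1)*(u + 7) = u^3 - u^2 - 49*u + 49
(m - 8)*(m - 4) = m^2 - 12*m + 32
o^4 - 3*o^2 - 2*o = o*(o - 2)*(o + 1)^2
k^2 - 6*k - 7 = (k - 7)*(k + 1)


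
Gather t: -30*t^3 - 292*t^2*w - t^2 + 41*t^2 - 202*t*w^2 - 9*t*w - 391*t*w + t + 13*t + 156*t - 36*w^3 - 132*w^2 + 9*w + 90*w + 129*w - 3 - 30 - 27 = -30*t^3 + t^2*(40 - 292*w) + t*(-202*w^2 - 400*w + 170) - 36*w^3 - 132*w^2 + 228*w - 60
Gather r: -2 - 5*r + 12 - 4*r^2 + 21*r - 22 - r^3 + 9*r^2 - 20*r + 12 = -r^3 + 5*r^2 - 4*r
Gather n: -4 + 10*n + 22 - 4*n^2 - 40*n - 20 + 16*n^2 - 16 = 12*n^2 - 30*n - 18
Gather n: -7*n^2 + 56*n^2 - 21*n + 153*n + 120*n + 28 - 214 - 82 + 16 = 49*n^2 + 252*n - 252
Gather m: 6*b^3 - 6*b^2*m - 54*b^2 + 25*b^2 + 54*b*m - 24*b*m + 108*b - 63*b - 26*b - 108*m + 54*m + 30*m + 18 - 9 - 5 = 6*b^3 - 29*b^2 + 19*b + m*(-6*b^2 + 30*b - 24) + 4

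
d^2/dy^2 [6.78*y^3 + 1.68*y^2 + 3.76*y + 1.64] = 40.68*y + 3.36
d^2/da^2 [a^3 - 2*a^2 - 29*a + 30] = 6*a - 4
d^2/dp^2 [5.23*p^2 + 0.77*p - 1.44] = 10.4600000000000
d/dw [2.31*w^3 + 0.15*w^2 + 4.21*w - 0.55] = 6.93*w^2 + 0.3*w + 4.21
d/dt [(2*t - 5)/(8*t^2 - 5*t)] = (-16*t^2 + 80*t - 25)/(t^2*(64*t^2 - 80*t + 25))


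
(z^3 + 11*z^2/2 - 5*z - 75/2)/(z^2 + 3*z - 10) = (2*z^2 + z - 15)/(2*(z - 2))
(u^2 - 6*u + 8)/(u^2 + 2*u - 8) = (u - 4)/(u + 4)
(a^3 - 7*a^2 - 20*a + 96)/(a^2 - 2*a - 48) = (a^2 + a - 12)/(a + 6)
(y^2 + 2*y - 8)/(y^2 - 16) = (y - 2)/(y - 4)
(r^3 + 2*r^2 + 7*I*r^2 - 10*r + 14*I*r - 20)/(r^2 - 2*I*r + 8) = (r^2 + r*(2 + 5*I) + 10*I)/(r - 4*I)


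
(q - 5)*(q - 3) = q^2 - 8*q + 15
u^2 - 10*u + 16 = (u - 8)*(u - 2)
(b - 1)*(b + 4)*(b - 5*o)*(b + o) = b^4 - 4*b^3*o + 3*b^3 - 5*b^2*o^2 - 12*b^2*o - 4*b^2 - 15*b*o^2 + 16*b*o + 20*o^2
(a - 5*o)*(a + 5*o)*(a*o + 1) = a^3*o + a^2 - 25*a*o^3 - 25*o^2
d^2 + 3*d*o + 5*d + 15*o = (d + 5)*(d + 3*o)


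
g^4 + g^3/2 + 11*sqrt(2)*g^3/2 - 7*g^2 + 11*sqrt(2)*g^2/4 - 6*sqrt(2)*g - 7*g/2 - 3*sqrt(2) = (g + 1/2)*(g - sqrt(2))*(g + sqrt(2)/2)*(g + 6*sqrt(2))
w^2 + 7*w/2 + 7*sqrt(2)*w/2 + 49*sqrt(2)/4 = (w + 7/2)*(w + 7*sqrt(2)/2)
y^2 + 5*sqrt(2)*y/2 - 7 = (y - sqrt(2))*(y + 7*sqrt(2)/2)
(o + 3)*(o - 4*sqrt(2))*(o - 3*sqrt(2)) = o^3 - 7*sqrt(2)*o^2 + 3*o^2 - 21*sqrt(2)*o + 24*o + 72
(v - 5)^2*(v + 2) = v^3 - 8*v^2 + 5*v + 50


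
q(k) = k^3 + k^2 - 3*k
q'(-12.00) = 405.00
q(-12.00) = -1548.00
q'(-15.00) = 642.00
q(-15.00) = -3105.00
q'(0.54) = -1.05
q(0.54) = -1.17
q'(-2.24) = 7.57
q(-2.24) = 0.50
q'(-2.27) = 7.92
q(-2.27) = 0.27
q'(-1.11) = -1.52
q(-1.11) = 3.19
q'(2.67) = 23.73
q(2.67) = 18.15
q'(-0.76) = -2.79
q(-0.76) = 2.42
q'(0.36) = -1.89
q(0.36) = -0.90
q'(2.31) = 17.63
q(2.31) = 10.73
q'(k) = 3*k^2 + 2*k - 3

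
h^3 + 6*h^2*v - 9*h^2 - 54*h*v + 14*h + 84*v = (h - 7)*(h - 2)*(h + 6*v)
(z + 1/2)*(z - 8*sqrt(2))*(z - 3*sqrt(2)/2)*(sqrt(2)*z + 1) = sqrt(2)*z^4 - 18*z^3 + sqrt(2)*z^3/2 - 9*z^2 + 29*sqrt(2)*z^2/2 + 29*sqrt(2)*z/4 + 24*z + 12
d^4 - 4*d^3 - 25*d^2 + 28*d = d*(d - 7)*(d - 1)*(d + 4)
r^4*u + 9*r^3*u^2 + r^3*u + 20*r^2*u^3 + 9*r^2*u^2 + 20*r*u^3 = r*(r + 4*u)*(r + 5*u)*(r*u + u)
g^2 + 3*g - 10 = (g - 2)*(g + 5)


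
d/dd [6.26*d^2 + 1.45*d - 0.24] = 12.52*d + 1.45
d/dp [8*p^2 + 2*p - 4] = 16*p + 2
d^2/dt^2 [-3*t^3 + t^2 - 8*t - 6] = 2 - 18*t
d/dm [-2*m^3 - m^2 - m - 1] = -6*m^2 - 2*m - 1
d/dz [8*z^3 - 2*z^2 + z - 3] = 24*z^2 - 4*z + 1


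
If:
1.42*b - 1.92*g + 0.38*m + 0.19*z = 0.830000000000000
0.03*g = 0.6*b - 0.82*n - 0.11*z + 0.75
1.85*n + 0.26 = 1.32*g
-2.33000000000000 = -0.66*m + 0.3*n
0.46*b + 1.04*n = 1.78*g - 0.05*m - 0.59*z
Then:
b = 49.36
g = 43.10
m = 17.45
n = 30.61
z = 36.11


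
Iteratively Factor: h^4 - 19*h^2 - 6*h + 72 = (h - 2)*(h^3 + 2*h^2 - 15*h - 36) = (h - 4)*(h - 2)*(h^2 + 6*h + 9) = (h - 4)*(h - 2)*(h + 3)*(h + 3)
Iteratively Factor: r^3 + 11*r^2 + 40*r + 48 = (r + 4)*(r^2 + 7*r + 12) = (r + 4)^2*(r + 3)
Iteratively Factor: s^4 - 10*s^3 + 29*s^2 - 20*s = (s - 5)*(s^3 - 5*s^2 + 4*s) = s*(s - 5)*(s^2 - 5*s + 4) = s*(s - 5)*(s - 1)*(s - 4)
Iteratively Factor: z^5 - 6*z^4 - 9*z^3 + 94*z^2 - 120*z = (z + 4)*(z^4 - 10*z^3 + 31*z^2 - 30*z) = (z - 3)*(z + 4)*(z^3 - 7*z^2 + 10*z) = z*(z - 3)*(z + 4)*(z^2 - 7*z + 10) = z*(z - 3)*(z - 2)*(z + 4)*(z - 5)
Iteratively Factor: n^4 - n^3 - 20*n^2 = (n - 5)*(n^3 + 4*n^2) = n*(n - 5)*(n^2 + 4*n) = n*(n - 5)*(n + 4)*(n)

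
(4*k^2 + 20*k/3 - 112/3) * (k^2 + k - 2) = 4*k^4 + 32*k^3/3 - 116*k^2/3 - 152*k/3 + 224/3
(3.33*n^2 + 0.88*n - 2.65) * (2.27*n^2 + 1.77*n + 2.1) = 7.5591*n^4 + 7.8917*n^3 + 2.5351*n^2 - 2.8425*n - 5.565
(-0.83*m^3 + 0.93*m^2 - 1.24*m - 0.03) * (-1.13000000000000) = 0.9379*m^3 - 1.0509*m^2 + 1.4012*m + 0.0339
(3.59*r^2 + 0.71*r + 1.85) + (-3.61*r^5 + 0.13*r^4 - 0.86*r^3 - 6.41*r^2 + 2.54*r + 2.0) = -3.61*r^5 + 0.13*r^4 - 0.86*r^3 - 2.82*r^2 + 3.25*r + 3.85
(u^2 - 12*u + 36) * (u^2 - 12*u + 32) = u^4 - 24*u^3 + 212*u^2 - 816*u + 1152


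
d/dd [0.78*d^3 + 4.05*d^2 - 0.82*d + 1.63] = 2.34*d^2 + 8.1*d - 0.82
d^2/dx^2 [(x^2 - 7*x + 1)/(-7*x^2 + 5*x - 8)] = 2*(308*x^3 + 21*x^2 - 1071*x + 247)/(343*x^6 - 735*x^5 + 1701*x^4 - 1805*x^3 + 1944*x^2 - 960*x + 512)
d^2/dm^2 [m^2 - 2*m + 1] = 2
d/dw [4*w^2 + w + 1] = 8*w + 1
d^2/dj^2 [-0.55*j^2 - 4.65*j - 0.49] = -1.10000000000000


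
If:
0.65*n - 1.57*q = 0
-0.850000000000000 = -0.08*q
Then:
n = 25.66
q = 10.62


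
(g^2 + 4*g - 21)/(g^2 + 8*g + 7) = (g - 3)/(g + 1)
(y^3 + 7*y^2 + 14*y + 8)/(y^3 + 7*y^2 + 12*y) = (y^2 + 3*y + 2)/(y*(y + 3))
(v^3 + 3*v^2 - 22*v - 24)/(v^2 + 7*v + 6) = v - 4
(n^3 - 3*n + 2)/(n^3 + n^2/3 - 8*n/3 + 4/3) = 3*(n - 1)/(3*n - 2)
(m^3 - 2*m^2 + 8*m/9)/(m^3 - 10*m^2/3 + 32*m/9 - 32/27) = 3*m/(3*m - 4)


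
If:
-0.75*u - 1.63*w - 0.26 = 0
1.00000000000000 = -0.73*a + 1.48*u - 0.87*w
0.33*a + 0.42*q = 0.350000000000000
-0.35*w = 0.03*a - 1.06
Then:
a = -36.58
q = 29.57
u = -13.74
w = 6.16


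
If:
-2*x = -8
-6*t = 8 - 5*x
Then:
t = 2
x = 4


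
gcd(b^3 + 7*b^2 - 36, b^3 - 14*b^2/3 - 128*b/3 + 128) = b + 6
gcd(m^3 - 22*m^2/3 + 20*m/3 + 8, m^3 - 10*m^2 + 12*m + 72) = m - 6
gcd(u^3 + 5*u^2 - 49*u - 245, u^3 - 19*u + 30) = u + 5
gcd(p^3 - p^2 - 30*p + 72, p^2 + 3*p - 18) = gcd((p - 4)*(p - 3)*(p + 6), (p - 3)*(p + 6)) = p^2 + 3*p - 18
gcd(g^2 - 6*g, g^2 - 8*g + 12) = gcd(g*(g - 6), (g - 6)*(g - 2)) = g - 6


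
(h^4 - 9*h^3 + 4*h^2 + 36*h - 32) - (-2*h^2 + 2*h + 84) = h^4 - 9*h^3 + 6*h^2 + 34*h - 116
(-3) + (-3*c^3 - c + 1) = -3*c^3 - c - 2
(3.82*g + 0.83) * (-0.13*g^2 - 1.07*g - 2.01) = -0.4966*g^3 - 4.1953*g^2 - 8.5663*g - 1.6683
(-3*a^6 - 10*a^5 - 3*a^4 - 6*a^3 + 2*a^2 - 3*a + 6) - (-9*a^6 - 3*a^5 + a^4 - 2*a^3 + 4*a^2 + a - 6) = 6*a^6 - 7*a^5 - 4*a^4 - 4*a^3 - 2*a^2 - 4*a + 12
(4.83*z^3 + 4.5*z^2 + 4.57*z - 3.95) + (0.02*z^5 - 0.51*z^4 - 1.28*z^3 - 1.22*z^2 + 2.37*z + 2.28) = 0.02*z^5 - 0.51*z^4 + 3.55*z^3 + 3.28*z^2 + 6.94*z - 1.67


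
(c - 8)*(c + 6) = c^2 - 2*c - 48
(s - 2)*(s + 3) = s^2 + s - 6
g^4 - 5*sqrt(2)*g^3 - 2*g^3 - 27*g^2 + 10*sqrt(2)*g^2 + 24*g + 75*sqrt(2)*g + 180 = (g - 5)*(g + 3)*(g - 6*sqrt(2))*(g + sqrt(2))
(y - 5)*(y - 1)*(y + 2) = y^3 - 4*y^2 - 7*y + 10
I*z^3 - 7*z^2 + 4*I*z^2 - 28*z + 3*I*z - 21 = (z + 3)*(z + 7*I)*(I*z + I)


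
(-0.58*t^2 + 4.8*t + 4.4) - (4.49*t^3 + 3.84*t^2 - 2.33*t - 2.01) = -4.49*t^3 - 4.42*t^2 + 7.13*t + 6.41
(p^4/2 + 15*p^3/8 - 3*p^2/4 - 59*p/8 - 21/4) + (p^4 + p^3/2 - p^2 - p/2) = 3*p^4/2 + 19*p^3/8 - 7*p^2/4 - 63*p/8 - 21/4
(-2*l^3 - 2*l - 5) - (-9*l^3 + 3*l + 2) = 7*l^3 - 5*l - 7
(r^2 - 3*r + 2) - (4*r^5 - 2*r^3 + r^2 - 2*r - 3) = -4*r^5 + 2*r^3 - r + 5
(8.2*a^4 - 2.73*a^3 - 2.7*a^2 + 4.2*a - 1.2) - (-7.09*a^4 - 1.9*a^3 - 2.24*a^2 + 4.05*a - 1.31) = 15.29*a^4 - 0.83*a^3 - 0.46*a^2 + 0.15*a + 0.11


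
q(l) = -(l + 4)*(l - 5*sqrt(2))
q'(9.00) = -14.93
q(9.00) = -25.08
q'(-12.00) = 27.07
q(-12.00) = -152.57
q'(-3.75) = 10.57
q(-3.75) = 2.71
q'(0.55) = 1.97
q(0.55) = 29.67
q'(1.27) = 0.53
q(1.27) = 30.57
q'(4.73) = -6.39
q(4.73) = 20.44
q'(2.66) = -2.25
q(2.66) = 29.38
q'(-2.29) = 7.65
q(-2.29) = 16.01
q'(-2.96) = 8.99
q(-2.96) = 10.43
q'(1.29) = 0.49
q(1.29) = 30.58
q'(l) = -2*l - 4 + 5*sqrt(2)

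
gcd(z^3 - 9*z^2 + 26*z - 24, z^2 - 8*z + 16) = z - 4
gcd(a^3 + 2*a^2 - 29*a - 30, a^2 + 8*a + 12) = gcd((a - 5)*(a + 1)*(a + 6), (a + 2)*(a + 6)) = a + 6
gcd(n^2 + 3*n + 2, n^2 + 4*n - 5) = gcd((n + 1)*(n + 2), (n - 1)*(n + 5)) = 1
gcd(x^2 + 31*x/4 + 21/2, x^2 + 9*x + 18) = x + 6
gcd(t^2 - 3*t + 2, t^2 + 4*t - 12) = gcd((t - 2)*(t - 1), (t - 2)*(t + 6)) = t - 2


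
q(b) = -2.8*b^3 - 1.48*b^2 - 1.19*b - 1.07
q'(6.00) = -321.35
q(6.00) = -666.29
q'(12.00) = -1246.31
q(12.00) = -5066.87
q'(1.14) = -15.48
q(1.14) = -8.50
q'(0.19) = -2.06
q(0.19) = -1.37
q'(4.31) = -169.99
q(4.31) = -257.87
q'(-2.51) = -46.68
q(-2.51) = 36.87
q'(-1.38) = -13.10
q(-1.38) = 5.11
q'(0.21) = -2.18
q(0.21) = -1.41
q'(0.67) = -6.94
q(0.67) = -3.37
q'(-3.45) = -90.96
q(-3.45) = 100.40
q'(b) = -8.4*b^2 - 2.96*b - 1.19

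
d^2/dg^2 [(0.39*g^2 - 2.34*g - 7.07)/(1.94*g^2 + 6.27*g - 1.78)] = (-27.101412*g^3 - 151.571424*g^2 - 564.471324*g - 654.47291)/(7.301384*g^6 + 70.793316*g^5 + 208.703454*g^4 + 116.582499*g^3 - 191.490798*g^2 + 59.597604*g - 5.639752)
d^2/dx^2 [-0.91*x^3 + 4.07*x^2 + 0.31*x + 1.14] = 8.14 - 5.46*x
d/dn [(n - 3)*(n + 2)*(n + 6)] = 3*n^2 + 10*n - 12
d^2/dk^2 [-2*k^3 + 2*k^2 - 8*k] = 4 - 12*k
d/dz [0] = 0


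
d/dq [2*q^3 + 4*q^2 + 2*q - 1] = 6*q^2 + 8*q + 2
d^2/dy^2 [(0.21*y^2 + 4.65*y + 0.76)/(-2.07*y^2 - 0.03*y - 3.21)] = (-39.823488*y^3 - 11.166822*y^2 + 185.103954*y + 6.666444)/(8.869743*y^6 + 0.385641*y^5 + 41.269176*y^4 + 1.196073*y^3 + 63.997128*y^2 + 0.927369*y + 33.076161)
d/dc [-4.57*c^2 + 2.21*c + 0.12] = 2.21 - 9.14*c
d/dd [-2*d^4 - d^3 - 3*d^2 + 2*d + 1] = -8*d^3 - 3*d^2 - 6*d + 2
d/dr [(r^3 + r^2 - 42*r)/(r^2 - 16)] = (r^4 - 6*r^2 - 32*r + 672)/(r^4 - 32*r^2 + 256)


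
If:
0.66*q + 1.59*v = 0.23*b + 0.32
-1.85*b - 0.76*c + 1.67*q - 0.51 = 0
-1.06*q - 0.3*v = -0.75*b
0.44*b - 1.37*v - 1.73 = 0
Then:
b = 3.04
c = -3.17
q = 2.23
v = -0.29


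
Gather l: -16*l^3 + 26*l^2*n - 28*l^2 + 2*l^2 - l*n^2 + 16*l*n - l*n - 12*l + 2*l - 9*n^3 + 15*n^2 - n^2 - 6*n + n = -16*l^3 + l^2*(26*n - 26) + l*(-n^2 + 15*n - 10) - 9*n^3 + 14*n^2 - 5*n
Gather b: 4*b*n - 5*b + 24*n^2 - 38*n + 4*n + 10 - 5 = b*(4*n - 5) + 24*n^2 - 34*n + 5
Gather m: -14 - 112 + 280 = 154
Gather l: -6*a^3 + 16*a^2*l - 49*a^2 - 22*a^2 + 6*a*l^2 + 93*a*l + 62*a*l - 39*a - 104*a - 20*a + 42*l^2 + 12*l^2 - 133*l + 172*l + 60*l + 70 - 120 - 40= -6*a^3 - 71*a^2 - 163*a + l^2*(6*a + 54) + l*(16*a^2 + 155*a + 99) - 90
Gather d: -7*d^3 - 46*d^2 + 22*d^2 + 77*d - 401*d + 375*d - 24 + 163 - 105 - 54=-7*d^3 - 24*d^2 + 51*d - 20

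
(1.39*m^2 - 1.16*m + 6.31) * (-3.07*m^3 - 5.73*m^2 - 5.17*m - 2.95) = -4.2673*m^5 - 4.4035*m^4 - 19.9112*m^3 - 34.2596*m^2 - 29.2007*m - 18.6145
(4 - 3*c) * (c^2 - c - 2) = -3*c^3 + 7*c^2 + 2*c - 8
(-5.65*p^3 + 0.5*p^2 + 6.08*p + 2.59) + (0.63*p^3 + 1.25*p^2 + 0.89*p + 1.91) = -5.02*p^3 + 1.75*p^2 + 6.97*p + 4.5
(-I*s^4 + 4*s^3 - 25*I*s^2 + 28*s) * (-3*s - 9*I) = 3*I*s^5 - 21*s^4 + 39*I*s^3 - 309*s^2 - 252*I*s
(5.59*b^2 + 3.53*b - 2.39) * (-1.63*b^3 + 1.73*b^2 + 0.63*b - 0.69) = -9.1117*b^5 + 3.9168*b^4 + 13.5243*b^3 - 5.7679*b^2 - 3.9414*b + 1.6491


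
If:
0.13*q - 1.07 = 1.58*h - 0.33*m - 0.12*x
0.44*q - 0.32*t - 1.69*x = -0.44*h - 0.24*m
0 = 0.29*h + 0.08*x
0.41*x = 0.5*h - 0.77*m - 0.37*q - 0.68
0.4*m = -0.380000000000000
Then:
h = -1.04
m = -0.95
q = -5.43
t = -29.44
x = 3.76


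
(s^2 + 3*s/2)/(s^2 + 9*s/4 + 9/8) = 4*s/(4*s + 3)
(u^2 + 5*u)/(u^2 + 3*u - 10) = u/(u - 2)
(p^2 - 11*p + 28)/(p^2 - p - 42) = (p - 4)/(p + 6)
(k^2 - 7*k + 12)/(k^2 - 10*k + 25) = (k^2 - 7*k + 12)/(k^2 - 10*k + 25)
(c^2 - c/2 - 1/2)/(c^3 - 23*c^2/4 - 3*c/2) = 2*(-2*c^2 + c + 1)/(c*(-4*c^2 + 23*c + 6))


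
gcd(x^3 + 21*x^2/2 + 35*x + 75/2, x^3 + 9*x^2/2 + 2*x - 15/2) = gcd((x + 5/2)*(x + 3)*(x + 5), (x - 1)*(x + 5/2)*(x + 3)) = x^2 + 11*x/2 + 15/2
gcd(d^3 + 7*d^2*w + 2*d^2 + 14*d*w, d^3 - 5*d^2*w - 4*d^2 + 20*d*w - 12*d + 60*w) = d + 2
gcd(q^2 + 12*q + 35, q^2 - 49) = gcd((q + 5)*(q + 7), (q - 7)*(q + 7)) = q + 7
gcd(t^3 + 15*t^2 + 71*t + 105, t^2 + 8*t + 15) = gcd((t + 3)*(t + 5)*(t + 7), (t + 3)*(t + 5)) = t^2 + 8*t + 15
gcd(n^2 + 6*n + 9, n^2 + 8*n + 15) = n + 3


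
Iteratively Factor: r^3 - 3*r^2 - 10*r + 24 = (r + 3)*(r^2 - 6*r + 8) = (r - 4)*(r + 3)*(r - 2)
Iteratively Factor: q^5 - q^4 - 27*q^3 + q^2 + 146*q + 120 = (q + 4)*(q^4 - 5*q^3 - 7*q^2 + 29*q + 30) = (q - 5)*(q + 4)*(q^3 - 7*q - 6) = (q - 5)*(q + 1)*(q + 4)*(q^2 - q - 6) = (q - 5)*(q + 1)*(q + 2)*(q + 4)*(q - 3)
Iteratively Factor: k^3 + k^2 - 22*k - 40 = (k + 2)*(k^2 - k - 20) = (k - 5)*(k + 2)*(k + 4)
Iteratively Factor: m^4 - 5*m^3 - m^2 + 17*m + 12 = (m - 4)*(m^3 - m^2 - 5*m - 3) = (m - 4)*(m + 1)*(m^2 - 2*m - 3) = (m - 4)*(m + 1)^2*(m - 3)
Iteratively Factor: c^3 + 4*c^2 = (c)*(c^2 + 4*c) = c*(c + 4)*(c)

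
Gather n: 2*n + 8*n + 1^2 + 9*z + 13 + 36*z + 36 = 10*n + 45*z + 50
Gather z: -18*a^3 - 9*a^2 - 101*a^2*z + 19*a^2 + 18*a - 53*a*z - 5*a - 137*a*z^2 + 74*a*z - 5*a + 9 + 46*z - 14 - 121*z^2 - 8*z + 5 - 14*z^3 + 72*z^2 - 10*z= -18*a^3 + 10*a^2 + 8*a - 14*z^3 + z^2*(-137*a - 49) + z*(-101*a^2 + 21*a + 28)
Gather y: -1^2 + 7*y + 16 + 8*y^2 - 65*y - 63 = 8*y^2 - 58*y - 48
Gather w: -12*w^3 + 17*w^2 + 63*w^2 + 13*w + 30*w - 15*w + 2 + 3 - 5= -12*w^3 + 80*w^2 + 28*w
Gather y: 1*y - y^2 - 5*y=-y^2 - 4*y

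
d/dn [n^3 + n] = 3*n^2 + 1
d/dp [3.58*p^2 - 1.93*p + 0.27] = 7.16*p - 1.93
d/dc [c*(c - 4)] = 2*c - 4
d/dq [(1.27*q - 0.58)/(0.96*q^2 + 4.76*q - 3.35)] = (-1.2192*q^2 + 1.1136*q - 1.4937)/(0.9216*q^4 + 9.1392*q^3 + 16.2256*q^2 - 31.892*q + 11.2225)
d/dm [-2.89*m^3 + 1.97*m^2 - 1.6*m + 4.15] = -8.67*m^2 + 3.94*m - 1.6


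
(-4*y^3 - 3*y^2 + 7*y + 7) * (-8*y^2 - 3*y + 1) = 32*y^5 + 36*y^4 - 51*y^3 - 80*y^2 - 14*y + 7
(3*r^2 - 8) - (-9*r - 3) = 3*r^2 + 9*r - 5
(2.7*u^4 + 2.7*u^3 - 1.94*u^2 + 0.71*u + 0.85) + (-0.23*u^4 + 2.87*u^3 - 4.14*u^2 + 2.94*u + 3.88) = 2.47*u^4 + 5.57*u^3 - 6.08*u^2 + 3.65*u + 4.73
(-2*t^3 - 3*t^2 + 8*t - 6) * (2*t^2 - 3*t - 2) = -4*t^5 + 29*t^3 - 30*t^2 + 2*t + 12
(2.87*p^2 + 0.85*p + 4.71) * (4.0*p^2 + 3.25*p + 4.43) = 11.48*p^4 + 12.7275*p^3 + 34.3166*p^2 + 19.073*p + 20.8653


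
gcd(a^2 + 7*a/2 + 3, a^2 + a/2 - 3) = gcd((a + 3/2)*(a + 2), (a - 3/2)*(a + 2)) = a + 2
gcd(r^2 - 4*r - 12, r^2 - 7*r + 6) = r - 6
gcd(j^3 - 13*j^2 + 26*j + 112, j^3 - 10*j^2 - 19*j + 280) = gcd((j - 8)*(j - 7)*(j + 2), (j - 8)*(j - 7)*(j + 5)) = j^2 - 15*j + 56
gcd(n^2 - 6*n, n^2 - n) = n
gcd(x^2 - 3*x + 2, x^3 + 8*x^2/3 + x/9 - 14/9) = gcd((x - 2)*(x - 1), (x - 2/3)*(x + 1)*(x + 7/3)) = 1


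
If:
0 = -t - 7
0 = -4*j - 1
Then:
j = -1/4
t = -7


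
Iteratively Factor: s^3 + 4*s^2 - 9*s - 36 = (s + 3)*(s^2 + s - 12) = (s - 3)*(s + 3)*(s + 4)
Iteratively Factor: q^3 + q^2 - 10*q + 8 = (q + 4)*(q^2 - 3*q + 2) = (q - 1)*(q + 4)*(q - 2)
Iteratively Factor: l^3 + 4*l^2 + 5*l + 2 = (l + 1)*(l^2 + 3*l + 2) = (l + 1)*(l + 2)*(l + 1)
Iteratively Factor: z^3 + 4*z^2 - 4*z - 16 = (z + 2)*(z^2 + 2*z - 8) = (z + 2)*(z + 4)*(z - 2)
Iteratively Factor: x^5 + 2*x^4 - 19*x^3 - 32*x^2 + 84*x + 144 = (x + 2)*(x^4 - 19*x^2 + 6*x + 72) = (x + 2)*(x + 4)*(x^3 - 4*x^2 - 3*x + 18) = (x - 3)*(x + 2)*(x + 4)*(x^2 - x - 6) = (x - 3)*(x + 2)^2*(x + 4)*(x - 3)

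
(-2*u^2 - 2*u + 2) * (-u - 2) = 2*u^3 + 6*u^2 + 2*u - 4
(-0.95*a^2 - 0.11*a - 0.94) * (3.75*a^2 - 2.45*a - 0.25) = -3.5625*a^4 + 1.915*a^3 - 3.018*a^2 + 2.3305*a + 0.235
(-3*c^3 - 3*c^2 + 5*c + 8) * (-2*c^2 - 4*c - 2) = 6*c^5 + 18*c^4 + 8*c^3 - 30*c^2 - 42*c - 16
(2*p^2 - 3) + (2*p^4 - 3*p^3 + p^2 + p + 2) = 2*p^4 - 3*p^3 + 3*p^2 + p - 1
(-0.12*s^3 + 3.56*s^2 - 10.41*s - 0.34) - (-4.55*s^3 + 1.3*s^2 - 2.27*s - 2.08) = 4.43*s^3 + 2.26*s^2 - 8.14*s + 1.74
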